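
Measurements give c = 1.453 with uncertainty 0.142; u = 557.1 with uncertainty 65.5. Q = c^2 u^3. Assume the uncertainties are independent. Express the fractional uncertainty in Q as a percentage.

40.3%

Since Q is a product/quotient, work with relative uncertainties:
  (2·δc/c)² = (2×0.0977)² = 0.0382;  (3·δu/u)² = (3×0.118)² = 0.124
δQ/Q = √(0.163) = 0.403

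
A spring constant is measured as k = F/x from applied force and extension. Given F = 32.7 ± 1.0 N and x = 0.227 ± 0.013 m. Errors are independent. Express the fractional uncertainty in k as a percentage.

Products/powers → add relative errors in quadrature, weighted by exponent:
  (1·δF/F)² = (1×0.0306)² = 0.000935;  (-1·δx/x)² = (-1×0.0573)² = 0.00328
δk/k = √(0.00421) = 0.0649

6.49%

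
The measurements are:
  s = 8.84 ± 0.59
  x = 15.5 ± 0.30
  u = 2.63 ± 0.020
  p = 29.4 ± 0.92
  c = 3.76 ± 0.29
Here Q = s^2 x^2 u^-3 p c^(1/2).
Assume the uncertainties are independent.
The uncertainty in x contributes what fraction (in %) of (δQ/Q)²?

6.72%

(δQ/Q)² = (2·δs/s)² + (2·δx/x)² + (-3·δu/u)² + (1·δp/p)² + (½·δc/c)²
  s term: (2×0.0667)² = 0.0178
  x term: (2×0.0194)² = 0.00150
  u term: (-3×0.00760)² = 0.000520
  p term: (1×0.0313)² = 0.000979
  c term: (0.5×0.0771)² = 0.00149
Total = 0.0223. Share from x = 0.00150/0.0223 = 0.0672.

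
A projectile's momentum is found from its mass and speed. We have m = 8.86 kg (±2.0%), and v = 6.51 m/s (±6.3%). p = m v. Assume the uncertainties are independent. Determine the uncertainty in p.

3.81 kg·m/s

Relative error in a monomial: (δp/p)² = Σ (nᵢ · δxᵢ/xᵢ)².
  (1·δm/m)² = (1×0.0200)² = 0.000400;  (1·δv/v)² = (1×0.0630)² = 0.00397
δp/p = √(0.00437) = 0.0661
p = 57.7 kg·m/s, so δp = 0.0661 × 57.7 = 3.81 kg·m/s.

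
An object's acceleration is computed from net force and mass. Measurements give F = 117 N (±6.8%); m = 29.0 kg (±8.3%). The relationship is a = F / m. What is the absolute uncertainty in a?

For a monomial a ∝ F, m^-1, fractional errors add in quadrature:
  (1·δF/F)² = (1×0.0680)² = 0.00462;  (-1·δm/m)² = (-1×0.0830)² = 0.00689
δa/a = √(0.0115) = 0.107
a = 4.03 m/s^2, so δa = 0.107 × 4.03 = 0.433 m/s^2.

0.433 m/s^2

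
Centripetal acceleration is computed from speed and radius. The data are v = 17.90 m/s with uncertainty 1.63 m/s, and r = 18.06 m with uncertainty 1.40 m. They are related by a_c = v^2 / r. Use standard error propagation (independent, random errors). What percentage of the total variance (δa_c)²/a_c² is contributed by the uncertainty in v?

(δa_c/a_c)² = (2·δv/v)² + (-1·δr/r)²
  v term: (2×0.0911)² = 0.0332
  r term: (-1×0.0775)² = 0.00601
Total = 0.0392. Share from v = 0.0332/0.0392 = 0.847.

84.7%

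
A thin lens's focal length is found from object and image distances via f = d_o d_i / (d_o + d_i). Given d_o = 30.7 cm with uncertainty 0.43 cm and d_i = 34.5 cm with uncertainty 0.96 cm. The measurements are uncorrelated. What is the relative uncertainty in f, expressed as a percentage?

∂f/∂d_o = (d_i/(d_o+d_i))² = 0.280;  ∂f/∂d_i = (d_o/(d_o+d_i))² = 0.222
δf = √((∂f/∂d_o · δd_o)² + (∂f/∂d_i · δd_i)²) = √(0.0145 + 0.0453) = 0.245 cm
f = 16.2 cm, so δf/f = 0.245/16.2 = 0.0151.

1.51%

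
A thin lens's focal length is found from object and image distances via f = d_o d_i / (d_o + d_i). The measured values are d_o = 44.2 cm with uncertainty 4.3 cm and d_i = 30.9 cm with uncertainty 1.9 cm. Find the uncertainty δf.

∂f/∂d_o = (d_i/(d_o+d_i))² = 0.169;  ∂f/∂d_i = (d_o/(d_o+d_i))² = 0.346
δf = √((∂f/∂d_o · δd_o)² + (∂f/∂d_i · δd_i)²) = √(0.530 + 0.433) = 0.981 cm

0.981 cm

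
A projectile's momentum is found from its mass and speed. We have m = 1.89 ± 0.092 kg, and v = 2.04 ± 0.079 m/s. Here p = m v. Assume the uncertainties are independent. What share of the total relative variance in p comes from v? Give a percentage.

(δp/p)² = (1·δm/m)² + (1·δv/v)²
  m term: (1×0.0487)² = 0.00237
  v term: (1×0.0387)² = 0.00150
Total = 0.00387. Share from v = 0.00150/0.00387 = 0.388.

38.8%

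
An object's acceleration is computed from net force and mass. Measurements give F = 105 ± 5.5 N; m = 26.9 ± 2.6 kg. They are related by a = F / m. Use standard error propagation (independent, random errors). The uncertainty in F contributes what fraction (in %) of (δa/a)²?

(δa/a)² = (1·δF/F)² + (-1·δm/m)²
  F term: (1×0.0524)² = 0.00274
  m term: (-1×0.0967)² = 0.00934
Total = 0.0121. Share from F = 0.00274/0.0121 = 0.227.

22.7%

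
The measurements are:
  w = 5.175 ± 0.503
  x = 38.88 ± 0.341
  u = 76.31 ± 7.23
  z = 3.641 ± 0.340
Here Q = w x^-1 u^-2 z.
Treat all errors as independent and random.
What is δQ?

Each factor contributes (exponent × relative error)² to (δQ/Q)²:
  (1·δw/w)² = (1×0.0972)² = 0.00945;  (-1·δx/x)² = (-1×0.00877)² = 7.69e-05;  (-2·δu/u)² = (-2×0.0947)² = 0.0359;  (1·δz/z)² = (1×0.0934)² = 0.00872
δQ/Q = √(0.0542) = 0.233
Q = 8.322e-05, so δQ = 0.233 × 8.322e-05 = 1.94e-05.

1.94e-05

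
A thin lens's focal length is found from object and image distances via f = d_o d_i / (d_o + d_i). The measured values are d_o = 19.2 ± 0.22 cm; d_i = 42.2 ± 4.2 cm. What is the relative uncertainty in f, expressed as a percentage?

3.21%

∂f/∂d_o = (d_i/(d_o+d_i))² = 0.472;  ∂f/∂d_i = (d_o/(d_o+d_i))² = 0.0978
δf = √((∂f/∂d_o · δd_o)² + (∂f/∂d_i · δd_i)²) = √(0.0108 + 0.169) = 0.424 cm
f = 13.2 cm, so δf/f = 0.424/13.2 = 0.0321.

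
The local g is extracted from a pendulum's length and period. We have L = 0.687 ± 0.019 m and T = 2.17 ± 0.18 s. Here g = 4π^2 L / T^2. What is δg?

0.969 m/s^2

Products/powers → add relative errors in quadrature, weighted by exponent:
  (1·δL/L)² = (1×0.0277)² = 0.000765;  (-2·δT/T)² = (-2×0.0829)² = 0.0275
δg/g = √(0.0283) = 0.168
g = 5.76 m/s^2, so δg = 0.168 × 5.76 = 0.969 m/s^2.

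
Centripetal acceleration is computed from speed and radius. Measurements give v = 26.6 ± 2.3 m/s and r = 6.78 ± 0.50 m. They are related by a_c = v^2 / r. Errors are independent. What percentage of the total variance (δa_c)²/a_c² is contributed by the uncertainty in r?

15.4%

(δa_c/a_c)² = (2·δv/v)² + (-1·δr/r)²
  v term: (2×0.0865)² = 0.0299
  r term: (-1×0.0737)² = 0.00544
Total = 0.0353. Share from r = 0.00544/0.0353 = 0.154.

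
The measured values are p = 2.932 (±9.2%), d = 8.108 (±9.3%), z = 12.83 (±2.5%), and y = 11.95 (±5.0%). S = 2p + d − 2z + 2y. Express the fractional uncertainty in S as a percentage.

Each term contributes (cᵢ δxᵢ)² to (δS)²:
  (2·δp)² = 0.291;  (δd)² = 0.569;  (2·δz)² = 0.412;  (2·δy)² = 1.43
δS = √(2.70) = 1.64
S = 12.21, so δS/S = 1.64/12.21 = 0.135.

13.5%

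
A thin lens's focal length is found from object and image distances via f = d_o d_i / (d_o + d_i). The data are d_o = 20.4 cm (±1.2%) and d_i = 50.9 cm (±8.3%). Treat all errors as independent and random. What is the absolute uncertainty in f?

0.368 cm

∂f/∂d_o = (d_i/(d_o+d_i))² = 0.510;  ∂f/∂d_i = (d_o/(d_o+d_i))² = 0.0819
δf = √((∂f/∂d_o · δd_o)² + (∂f/∂d_i · δd_i)²) = √(0.0156 + 0.120) = 0.368 cm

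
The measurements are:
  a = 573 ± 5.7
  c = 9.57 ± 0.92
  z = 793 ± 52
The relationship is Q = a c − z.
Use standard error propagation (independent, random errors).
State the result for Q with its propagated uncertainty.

Let p = a·c = 5480. δp/p = √((1·δa/a)² + (1·δc/c)²) = √(9.9e-05 + 0.00924) = 0.0966, so δp = 530.
Q = p − z: δQ = √(δp² + δz²) = √(2.81e+05 + 2700) = 533
Q = 4690.

4690 ± 533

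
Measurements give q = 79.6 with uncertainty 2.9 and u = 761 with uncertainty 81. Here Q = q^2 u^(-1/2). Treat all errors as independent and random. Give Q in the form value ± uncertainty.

Since Q is a product/quotient, work with relative uncertainties:
  (2·δq/q)² = (2×0.0364)² = 0.00531;  (−½·δu/u)² = (-0.5×0.106)² = 0.00283
δQ/Q = √(0.00814) = 0.0902
Q = 230, so δQ = 0.0902 × 230 = 20.7.

230 ± 20.7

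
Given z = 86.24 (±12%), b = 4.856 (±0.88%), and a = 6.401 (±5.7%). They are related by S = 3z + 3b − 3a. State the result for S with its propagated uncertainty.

Absolute uncertainties add in quadrature for a linear combination:
  (3·δz)² = 964;  (3·δb)² = 0.0164;  (3·δa)² = 1.20
δS = √(965) = 31.1
S = 254.1.

254.1 ± 31.1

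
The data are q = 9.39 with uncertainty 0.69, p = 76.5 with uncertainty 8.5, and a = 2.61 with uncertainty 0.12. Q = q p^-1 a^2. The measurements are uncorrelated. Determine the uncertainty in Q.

0.135

Q is a product of powers, so relative uncertainties combine in quadrature:
  (1·δq/q)² = (1×0.0735)² = 0.00540;  (-1·δp/p)² = (-1×0.111)² = 0.0123;  (2·δa/a)² = (2×0.0460)² = 0.00846
δQ/Q = √(0.0262) = 0.162
Q = 0.836, so δQ = 0.162 × 0.836 = 0.135.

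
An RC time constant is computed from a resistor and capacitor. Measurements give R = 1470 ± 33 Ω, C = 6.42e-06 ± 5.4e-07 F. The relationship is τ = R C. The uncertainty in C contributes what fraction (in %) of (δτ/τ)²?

(δτ/τ)² = (1·δR/R)² + (1·δC/C)²
  R term: (1×0.0224)² = 0.000504
  C term: (1×0.0841)² = 0.00707
Total = 0.00758. Share from C = 0.00707/0.00758 = 0.934.

93.4%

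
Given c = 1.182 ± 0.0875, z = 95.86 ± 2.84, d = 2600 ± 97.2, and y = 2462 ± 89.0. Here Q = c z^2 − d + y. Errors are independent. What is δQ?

1040

Let p = c·z^2 = 10860. δp/p = √((1·δc/c)² + (2·δz/z)²) = √(0.00548 + 0.00351) = 0.0948, so δp = 1030.
Q = p − d + y: δQ = √(δp² + δd² + δy²) = √(1.06e+06 + 9450 + 7920) = 1040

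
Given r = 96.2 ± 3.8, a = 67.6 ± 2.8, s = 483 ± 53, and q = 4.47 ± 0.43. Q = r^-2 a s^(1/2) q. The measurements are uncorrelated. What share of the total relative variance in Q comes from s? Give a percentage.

(δQ/Q)² = (-2·δr/r)² + (1·δa/a)² + (½·δs/s)² + (1·δq/q)²
  r term: (-2×0.0395)² = 0.00624
  a term: (1×0.0414)² = 0.00172
  s term: (0.5×0.110)² = 0.00301
  q term: (1×0.0962)² = 0.00925
Total = 0.0202. Share from s = 0.00301/0.0202 = 0.149.

14.9%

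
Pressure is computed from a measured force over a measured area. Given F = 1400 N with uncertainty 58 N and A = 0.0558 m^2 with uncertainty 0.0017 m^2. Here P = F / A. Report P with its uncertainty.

Relative error in a monomial: (δP/P)² = Σ (nᵢ · δxᵢ/xᵢ)².
  (1·δF/F)² = (1×0.0414)² = 0.00172;  (-1·δA/A)² = (-1×0.0305)² = 0.000928
δP/P = √(0.00264) = 0.0514
P = 25100 Pa, so δP = 0.0514 × 25100 = 1290 Pa.

25100 ± 1290 Pa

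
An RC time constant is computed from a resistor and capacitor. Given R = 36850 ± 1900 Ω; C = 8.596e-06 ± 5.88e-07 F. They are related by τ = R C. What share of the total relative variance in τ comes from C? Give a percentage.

63.8%

(δτ/τ)² = (1·δR/R)² + (1·δC/C)²
  R term: (1×0.0516)² = 0.00266
  C term: (1×0.0684)² = 0.00468
Total = 0.00734. Share from C = 0.00468/0.00734 = 0.638.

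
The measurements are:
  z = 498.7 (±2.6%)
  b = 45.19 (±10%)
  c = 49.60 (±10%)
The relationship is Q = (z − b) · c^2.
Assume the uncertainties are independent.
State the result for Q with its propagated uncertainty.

Let u = z − b = 453.5. δu = √(δz² + δb²) = √(168 + 20.4) = 13.7, so δu/u = 0.0303.
Q is then a monomial in u, c:
δQ/Q = √((δu/u)² + (2·δc/c)²) = √(0.000917 + 0.0400) = 0.202
Q = 1.116e+06, so δQ = 0.202 × 1.116e+06 = 2.26e+05.

(1.116 ± 0.226) × 10^6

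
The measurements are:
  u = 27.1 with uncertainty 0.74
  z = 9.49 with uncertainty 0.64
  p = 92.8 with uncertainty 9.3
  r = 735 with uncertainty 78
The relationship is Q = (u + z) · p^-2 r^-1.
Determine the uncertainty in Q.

Let w = u + z = 36.6. δw = √(δu² + δz²) = √(0.548 + 0.410) = 0.978, so δw/w = 0.0267.
Q is then a monomial in w, p, r:
δQ/Q = √((δw/w)² + (-2·δp/p)² + (-1·δr/r)²) = √(0.000715 + 0.0402 + 0.0113) = 0.228
Q = 5.78e-06, so δQ = 0.228 × 5.78e-06 = 1.32e-06.

1.32e-06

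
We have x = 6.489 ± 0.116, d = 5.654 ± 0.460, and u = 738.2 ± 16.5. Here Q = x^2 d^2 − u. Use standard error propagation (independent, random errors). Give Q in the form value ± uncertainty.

Let p = x^2·d^2 = 1346. δp/p = √((2·δx/x)² + (2·δd/d)²) = √(0.00128 + 0.0265) = 0.167, so δp = 224.
Q = p − u: δQ = √(δp² + δu²) = √(50300 + 272) = 225
Q = 607.9.

607.9 ± 225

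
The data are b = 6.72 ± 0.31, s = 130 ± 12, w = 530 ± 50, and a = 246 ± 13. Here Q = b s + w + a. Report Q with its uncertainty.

Let p = b·s = 874. δp/p = √((1·δb/b)² + (1·δs/s)²) = √(0.00213 + 0.00852) = 0.103, so δp = 90.1.
Q = p + w + a: δQ = √(δp² + δw² + δa²) = √(8130 + 2500 + 169) = 104
Q = 1650.

1650 ± 104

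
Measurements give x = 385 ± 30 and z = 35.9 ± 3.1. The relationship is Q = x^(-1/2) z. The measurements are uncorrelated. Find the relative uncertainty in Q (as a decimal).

Products/powers → add relative errors in quadrature, weighted by exponent:
  (−½·δx/x)² = (-0.5×0.0779)² = 0.00152;  (1·δz/z)² = (1×0.0864)² = 0.00746
δQ/Q = √(0.00897) = 0.0947

0.0947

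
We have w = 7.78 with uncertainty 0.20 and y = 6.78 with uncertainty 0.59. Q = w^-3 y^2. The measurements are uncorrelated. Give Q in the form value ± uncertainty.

Relative error in a monomial: (δQ/Q)² = Σ (nᵢ · δxᵢ/xᵢ)².
  (-3·δw/w)² = (-3×0.0257)² = 0.00595;  (2·δy/y)² = (2×0.0870)² = 0.0303
δQ/Q = √(0.0362) = 0.190
Q = 0.0976, so δQ = 0.190 × 0.0976 = 0.0186.

0.0976 ± 0.0186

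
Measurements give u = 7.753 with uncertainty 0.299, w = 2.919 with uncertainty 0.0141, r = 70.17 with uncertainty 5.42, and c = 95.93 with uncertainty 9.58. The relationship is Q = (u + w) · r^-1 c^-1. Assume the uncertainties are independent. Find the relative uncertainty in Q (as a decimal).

Let h = u + w = 10.67. δh = √(δu² + δw²) = √(0.0894 + 0.000199) = 0.299, so δh/h = 0.0280.
Q is then a monomial in h, r, c:
δQ/Q = √((δh/h)² + (-1·δr/r)² + (-1·δc/c)²) = √(0.000787 + 0.00597 + 0.00997) = 0.129

0.129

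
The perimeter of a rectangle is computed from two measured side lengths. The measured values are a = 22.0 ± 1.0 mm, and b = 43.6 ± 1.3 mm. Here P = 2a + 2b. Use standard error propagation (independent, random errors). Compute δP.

Sums and differences: (δP)² = Σ (cᵢ δxᵢ)².
  (2·δa)² = 4.00;  (2·δb)² = 6.76
δP = √(10.8) = 3.28 mm

3.28 mm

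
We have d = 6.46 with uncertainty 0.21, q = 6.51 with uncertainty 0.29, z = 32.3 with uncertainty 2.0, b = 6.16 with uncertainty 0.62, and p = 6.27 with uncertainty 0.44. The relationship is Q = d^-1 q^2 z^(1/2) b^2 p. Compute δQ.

Since Q is a product/quotient, work with relative uncertainties:
  (-1·δd/d)² = (-1×0.0325)² = 0.00106;  (2·δq/q)² = (2×0.0445)² = 0.00794;  (½·δz/z)² = (0.5×0.0619)² = 0.000959;  (2·δb/b)² = (2×0.101)² = 0.0405;  (1·δp/p)² = (1×0.0702)² = 0.00492
δQ/Q = √(0.0554) = 0.235
Q = 8870, so δQ = 0.235 × 8870 = 2090.

2090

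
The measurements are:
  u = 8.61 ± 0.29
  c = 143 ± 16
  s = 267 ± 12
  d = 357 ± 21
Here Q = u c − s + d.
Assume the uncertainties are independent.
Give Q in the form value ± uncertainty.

Let p = u·c = 1230. δp/p = √((1·δu/u)² + (1·δc/c)²) = √(0.00113 + 0.0125) = 0.117, so δp = 144.
Q = p − s + d: δQ = √(δp² + δs² + δd²) = √(20700 + 144 + 441) = 146
Q = 1320.

1320 ± 146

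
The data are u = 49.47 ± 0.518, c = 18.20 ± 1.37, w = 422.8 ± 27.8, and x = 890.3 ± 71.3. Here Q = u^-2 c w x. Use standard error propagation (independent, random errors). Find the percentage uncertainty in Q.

13.0%

Relative error in a monomial: (δQ/Q)² = Σ (nᵢ · δxᵢ/xᵢ)².
  (-2·δu/u)² = (-2×0.0105)² = 0.000439;  (1·δc/c)² = (1×0.0753)² = 0.00567;  (1·δw/w)² = (1×0.0658)² = 0.00432;  (1·δx/x)² = (1×0.0801)² = 0.00641
δQ/Q = √(0.0168) = 0.130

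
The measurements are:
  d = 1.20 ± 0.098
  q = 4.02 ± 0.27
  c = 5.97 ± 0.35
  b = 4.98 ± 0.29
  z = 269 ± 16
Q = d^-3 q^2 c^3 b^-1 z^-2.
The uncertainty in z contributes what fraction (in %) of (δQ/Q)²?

(δQ/Q)² = (-3·δd/d)² + (2·δq/q)² + (3·δc/c)² + (-1·δb/b)² + (-2·δz/z)²
  d term: (-3×0.0817)² = 0.0600
  q term: (2×0.0672)² = 0.0180
  c term: (3×0.0586)² = 0.0309
  b term: (-1×0.0582)² = 0.00339
  z term: (-2×0.0595)² = 0.0142
Total = 0.127. Share from z = 0.0142/0.127 = 0.112.

11.2%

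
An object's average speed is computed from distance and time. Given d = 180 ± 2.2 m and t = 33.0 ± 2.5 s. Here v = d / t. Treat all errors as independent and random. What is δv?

v is a product of powers, so relative uncertainties combine in quadrature:
  (1·δd/d)² = (1×0.0122)² = 0.000149;  (-1·δt/t)² = (-1×0.0758)² = 0.00574
δv/v = √(0.00589) = 0.0767
v = 5.45 m/s, so δv = 0.0767 × 5.45 = 0.419 m/s.

0.419 m/s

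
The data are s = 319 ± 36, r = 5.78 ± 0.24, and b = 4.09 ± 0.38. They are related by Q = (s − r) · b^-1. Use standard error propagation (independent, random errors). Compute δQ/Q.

0.148

Let u = s − r = 313. δu = √(δs² + δr²) = √(1300 + 0.0576) = 36.0, so δu/u = 0.115.
Q is then a monomial in u, b:
δQ/Q = √((δu/u)² + (-1·δb/b)²) = √(0.0132 + 0.00863) = 0.148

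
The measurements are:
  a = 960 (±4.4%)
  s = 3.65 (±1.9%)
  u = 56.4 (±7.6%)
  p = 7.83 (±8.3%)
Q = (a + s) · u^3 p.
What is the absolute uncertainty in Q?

3.34e+08

Let w = a + s = 964. δw = √(δa² + δs²) = √(1780 + 0.00481) = 42.2, so δw/w = 0.0438.
Q is then a monomial in w, u, p:
δQ/Q = √((δw/w)² + (3·δu/u)² + (1·δp/p)²) = √(0.00192 + 0.0520 + 0.00689) = 0.247
Q = 1.35e+09, so δQ = 0.247 × 1.35e+09 = 3.34e+08.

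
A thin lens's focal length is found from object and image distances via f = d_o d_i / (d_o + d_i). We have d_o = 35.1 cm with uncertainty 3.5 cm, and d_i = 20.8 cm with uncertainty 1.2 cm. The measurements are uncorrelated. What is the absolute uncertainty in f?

∂f/∂d_o = (d_i/(d_o+d_i))² = 0.138;  ∂f/∂d_i = (d_o/(d_o+d_i))² = 0.394
δf = √((∂f/∂d_o · δd_o)² + (∂f/∂d_i · δd_i)²) = √(0.235 + 0.224) = 0.677 cm

0.677 cm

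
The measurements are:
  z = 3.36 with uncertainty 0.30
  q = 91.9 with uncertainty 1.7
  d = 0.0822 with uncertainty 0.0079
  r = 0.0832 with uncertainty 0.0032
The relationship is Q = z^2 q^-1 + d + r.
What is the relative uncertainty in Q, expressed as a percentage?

Let p = z^2·q^-1 = 0.123. δp/p = √((2·δz/z)² + (-1·δq/q)²) = √(0.0319 + 0.000342) = 0.180, so δp = 0.0221.
Q = p + d + r: δQ = √(δp² + δd² + δr²) = √(0.000486 + 6.24e-05 + 1.02e-05) = 0.0236
Q = 0.288, so δQ/Q = 0.0236/0.288 = 0.0820.

8.20%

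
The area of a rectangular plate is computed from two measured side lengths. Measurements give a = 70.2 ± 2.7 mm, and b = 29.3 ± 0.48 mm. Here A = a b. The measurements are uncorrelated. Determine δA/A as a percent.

Since A is a product/quotient, work with relative uncertainties:
  (1·δa/a)² = (1×0.0385)² = 0.00148;  (1·δb/b)² = (1×0.0164)² = 0.000268
δA/A = √(0.00175) = 0.0418

4.18%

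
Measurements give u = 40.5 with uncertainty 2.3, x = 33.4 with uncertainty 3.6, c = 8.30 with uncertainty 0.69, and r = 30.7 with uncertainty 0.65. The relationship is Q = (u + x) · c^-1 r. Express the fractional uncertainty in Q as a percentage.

Let w = u + x = 73.9. δw = √(δu² + δx²) = √(5.29 + 13.0) = 4.27, so δw/w = 0.0578.
Q is then a monomial in w, c, r:
δQ/Q = √((δw/w)² + (-1·δc/c)² + (1·δr/r)²) = √(0.00334 + 0.00691 + 0.000448) = 0.103

10.3%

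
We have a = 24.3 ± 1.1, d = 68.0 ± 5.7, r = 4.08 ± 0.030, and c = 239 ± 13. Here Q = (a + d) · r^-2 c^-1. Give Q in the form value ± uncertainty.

Let u = a + d = 92.3. δu = √(δa² + δd²) = √(1.21 + 32.5) = 5.81, so δu/u = 0.0629.
Q is then a monomial in u, r, c:
δQ/Q = √((δu/u)² + (-2·δr/r)² + (-1·δc/c)²) = √(0.00396 + 0.000216 + 0.00296) = 0.0844
Q = 0.0232, so δQ = 0.0844 × 0.0232 = 0.00196.

0.0232 ± 0.00196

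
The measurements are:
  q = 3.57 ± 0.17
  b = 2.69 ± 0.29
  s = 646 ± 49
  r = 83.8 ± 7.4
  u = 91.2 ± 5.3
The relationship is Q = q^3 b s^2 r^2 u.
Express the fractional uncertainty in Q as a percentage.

29.9%

Each factor contributes (exponent × relative error)² to (δQ/Q)²:
  (3·δq/q)² = (3×0.0476)² = 0.0204;  (1·δb/b)² = (1×0.108)² = 0.0116;  (2·δs/s)² = (2×0.0759)² = 0.0230;  (2·δr/r)² = (2×0.0883)² = 0.0312;  (1·δu/u)² = (1×0.0581)² = 0.00338
δQ/Q = √(0.0896) = 0.299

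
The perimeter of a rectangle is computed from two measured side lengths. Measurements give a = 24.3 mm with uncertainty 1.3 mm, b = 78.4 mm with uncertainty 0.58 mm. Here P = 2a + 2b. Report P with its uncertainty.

205 ± 2.85 mm

Each term contributes (cᵢ δxᵢ)² to (δP)²:
  (2·δa)² = 6.76;  (2·δb)² = 1.35
δP = √(8.11) = 2.85 mm
P = 205 mm.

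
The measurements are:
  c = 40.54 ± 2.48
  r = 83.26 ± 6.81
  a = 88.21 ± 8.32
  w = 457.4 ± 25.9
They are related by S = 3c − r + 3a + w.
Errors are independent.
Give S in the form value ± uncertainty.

760.4 ± 37.4

S is a linear combination, so absolute uncertainties add in quadrature:
  (3·δc)² = 55.4;  (δr)² = 46.4;  (3·δa)² = 623;  (δw)² = 671
δS = √(1400) = 37.4
S = 760.4.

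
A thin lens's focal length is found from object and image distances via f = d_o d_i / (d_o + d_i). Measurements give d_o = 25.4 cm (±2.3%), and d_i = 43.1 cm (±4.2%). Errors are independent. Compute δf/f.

∂f/∂d_o = (d_i/(d_o+d_i))² = 0.396;  ∂f/∂d_i = (d_o/(d_o+d_i))² = 0.137
δf = √((∂f/∂d_o · δd_o)² + (∂f/∂d_i · δd_i)²) = √(0.0535 + 0.0619) = 0.340 cm
f = 16.0 cm, so δf/f = 0.340/16.0 = 0.0213.

0.0213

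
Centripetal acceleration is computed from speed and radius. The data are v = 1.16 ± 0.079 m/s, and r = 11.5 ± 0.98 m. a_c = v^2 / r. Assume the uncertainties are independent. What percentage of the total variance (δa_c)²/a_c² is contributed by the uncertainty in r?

(δa_c/a_c)² = (2·δv/v)² + (-1·δr/r)²
  v term: (2×0.0681)² = 0.0186
  r term: (-1×0.0852)² = 0.00726
Total = 0.0258. Share from r = 0.00726/0.0258 = 0.281.

28.1%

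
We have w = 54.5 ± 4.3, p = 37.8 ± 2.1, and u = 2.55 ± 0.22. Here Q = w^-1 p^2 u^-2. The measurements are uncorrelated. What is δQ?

Relative error in a monomial: (δQ/Q)² = Σ (nᵢ · δxᵢ/xᵢ)².
  (-1·δw/w)² = (-1×0.0789)² = 0.00623;  (2·δp/p)² = (2×0.0556)² = 0.0123;  (-2·δu/u)² = (-2×0.0863)² = 0.0298
δQ/Q = √(0.0483) = 0.220
Q = 4.03, so δQ = 0.220 × 4.03 = 0.886.

0.886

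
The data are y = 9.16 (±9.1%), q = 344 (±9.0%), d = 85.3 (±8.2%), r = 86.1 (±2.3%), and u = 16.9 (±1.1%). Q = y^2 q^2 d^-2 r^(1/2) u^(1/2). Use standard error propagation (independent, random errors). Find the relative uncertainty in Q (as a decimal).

Q is a product of powers, so relative uncertainties combine in quadrature:
  (2·δy/y)² = (2×0.0910)² = 0.0331;  (2·δq/q)² = (2×0.0900)² = 0.0324;  (-2·δd/d)² = (-2×0.0820)² = 0.0269;  (½·δr/r)² = (0.5×0.0230)² = 0.000132;  (½·δu/u)² = (0.5×0.0110)² = 3.03e-05
δQ/Q = √(0.0926) = 0.304

0.304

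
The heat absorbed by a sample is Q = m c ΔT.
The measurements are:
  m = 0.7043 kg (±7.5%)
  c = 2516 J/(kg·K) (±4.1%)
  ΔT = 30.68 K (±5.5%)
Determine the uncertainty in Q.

5530 J

Products/powers → add relative errors in quadrature, weighted by exponent:
  (1·δm/m)² = (1×0.0750)² = 0.00562;  (1·δc/c)² = (1×0.0410)² = 0.00168;  (1·δΔT/ΔT)² = (1×0.0550)² = 0.00302
δQ/Q = √(0.0103) = 0.102
Q = 54370 J, so δQ = 0.102 × 54370 = 5530 J.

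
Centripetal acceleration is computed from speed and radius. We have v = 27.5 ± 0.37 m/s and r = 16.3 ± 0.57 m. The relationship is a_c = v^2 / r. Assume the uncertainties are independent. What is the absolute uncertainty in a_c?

a_c is a product of powers, so relative uncertainties combine in quadrature:
  (2·δv/v)² = (2×0.0135)² = 0.000724;  (-1·δr/r)² = (-1×0.0350)² = 0.00122
δa_c/a_c = √(0.00195) = 0.0441
a_c = 46.4 m/s^2, so δa_c = 0.0441 × 46.4 = 2.05 m/s^2.

2.05 m/s^2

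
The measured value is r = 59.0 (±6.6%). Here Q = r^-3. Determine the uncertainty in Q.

For a monomial Q ∝ r^-3, fractional errors add in quadrature:
  (-3·δr/r)² = (-3×0.0660)² = 0.0392
δQ/Q = √(0.0392) = 0.198
Q = 4.87e-06, so δQ = 0.198 × 4.87e-06 = 9.64e-07.

9.64e-07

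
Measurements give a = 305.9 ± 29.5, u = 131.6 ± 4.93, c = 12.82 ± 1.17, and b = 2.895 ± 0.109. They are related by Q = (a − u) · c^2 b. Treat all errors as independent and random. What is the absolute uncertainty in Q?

Let w = a − u = 174.3. δw = √(δa² + δu²) = √(870 + 24.3) = 29.9, so δw/w = 0.172.
Q is then a monomial in w, c, b:
δQ/Q = √((δw/w)² + (2·δc/c)² + (1·δb/b)²) = √(0.0294 + 0.0333 + 0.00142) = 0.253
Q = 82930, so δQ = 0.253 × 82930 = 21000.

21000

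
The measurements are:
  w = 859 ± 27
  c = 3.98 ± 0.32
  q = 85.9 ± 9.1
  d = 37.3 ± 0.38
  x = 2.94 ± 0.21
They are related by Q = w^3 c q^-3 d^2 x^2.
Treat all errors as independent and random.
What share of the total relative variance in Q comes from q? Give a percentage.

73.6%

(δQ/Q)² = (3·δw/w)² + (1·δc/c)² + (-3·δq/q)² + (2·δd/d)² + (2·δx/x)²
  w term: (3×0.0314)² = 0.00889
  c term: (1×0.0804)² = 0.00646
  q term: (-3×0.106)² = 0.101
  d term: (2×0.0102)² = 0.000415
  x term: (2×0.0714)² = 0.0204
Total = 0.137. Share from q = 0.101/0.137 = 0.736.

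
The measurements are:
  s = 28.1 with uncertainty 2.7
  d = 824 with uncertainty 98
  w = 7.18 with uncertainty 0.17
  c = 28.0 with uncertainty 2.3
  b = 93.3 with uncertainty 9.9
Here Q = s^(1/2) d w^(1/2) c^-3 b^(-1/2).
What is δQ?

0.0156

Each factor contributes (exponent × relative error)² to (δQ/Q)²:
  (½·δs/s)² = (0.5×0.0961)² = 0.00231;  (1·δd/d)² = (1×0.119)² = 0.0141;  (½·δw/w)² = (0.5×0.0237)² = 0.000140;  (-3·δc/c)² = (-3×0.0821)² = 0.0607;  (−½·δb/b)² = (-0.5×0.106)² = 0.00281
δQ/Q = √(0.0801) = 0.283
Q = 0.0552, so δQ = 0.283 × 0.0552 = 0.0156.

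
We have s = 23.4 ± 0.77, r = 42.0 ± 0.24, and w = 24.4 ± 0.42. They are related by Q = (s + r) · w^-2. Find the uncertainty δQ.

Let u = s + r = 65.4. δu = √(δs² + δr²) = √(0.593 + 0.0576) = 0.807, so δu/u = 0.0123.
Q is then a monomial in u, w:
δQ/Q = √((δu/u)² + (-2·δw/w)²) = √(0.000152 + 0.00119) = 0.0366
Q = 0.110, so δQ = 0.0366 × 0.110 = 0.00402.

0.00402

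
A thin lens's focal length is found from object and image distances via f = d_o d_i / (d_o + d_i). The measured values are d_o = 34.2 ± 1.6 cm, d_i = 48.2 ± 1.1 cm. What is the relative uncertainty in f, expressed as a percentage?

∂f/∂d_o = (d_i/(d_o+d_i))² = 0.342;  ∂f/∂d_i = (d_o/(d_o+d_i))² = 0.172
δf = √((∂f/∂d_o · δd_o)² + (∂f/∂d_i · δd_i)²) = √(0.300 + 0.0359) = 0.579 cm
f = 20.0 cm, so δf/f = 0.579/20.0 = 0.0290.

2.90%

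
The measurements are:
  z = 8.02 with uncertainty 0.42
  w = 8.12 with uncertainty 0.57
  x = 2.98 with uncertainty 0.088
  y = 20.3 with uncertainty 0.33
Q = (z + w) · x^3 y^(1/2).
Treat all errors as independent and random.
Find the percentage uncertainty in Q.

9.92%

Let u = z + w = 16.1. δu = √(δz² + δw²) = √(0.176 + 0.325) = 0.708, so δu/u = 0.0439.
Q is then a monomial in u, x, y:
δQ/Q = √((δu/u)² + (3·δx/x)² + (½·δy/y)²) = √(0.00192 + 0.00785 + 6.61e-05) = 0.0992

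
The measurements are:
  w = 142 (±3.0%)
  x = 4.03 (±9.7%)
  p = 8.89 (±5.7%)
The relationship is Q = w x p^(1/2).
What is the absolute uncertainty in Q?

Relative error in a monomial: (δQ/Q)² = Σ (nᵢ · δxᵢ/xᵢ)².
  (1·δw/w)² = (1×0.0300)² = 0.000900;  (1·δx/x)² = (1×0.0970)² = 0.00941;  (½·δp/p)² = (0.5×0.0570)² = 0.000812
δQ/Q = √(0.0111) = 0.105
Q = 1710, so δQ = 0.105 × 1710 = 180.

180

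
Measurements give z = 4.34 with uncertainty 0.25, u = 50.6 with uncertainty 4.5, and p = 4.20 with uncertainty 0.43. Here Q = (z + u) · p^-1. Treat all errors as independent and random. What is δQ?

Let w = z + u = 54.9. δw = √(δz² + δu²) = √(0.0625 + 20.2) = 4.51, so δw/w = 0.0820.
Q is then a monomial in w, p:
δQ/Q = √((δw/w)² + (-1·δp/p)²) = √(0.00673 + 0.0105) = 0.131
Q = 13.1, so δQ = 0.131 × 13.1 = 1.72.

1.72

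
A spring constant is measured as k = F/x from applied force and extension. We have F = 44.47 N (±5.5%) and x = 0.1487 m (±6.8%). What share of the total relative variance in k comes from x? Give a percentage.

60.5%

(δk/k)² = (1·δF/F)² + (-1·δx/x)²
  F term: (1×0.0550)² = 0.00302
  x term: (-1×0.0680)² = 0.00462
Total = 0.00765. Share from x = 0.00462/0.00765 = 0.605.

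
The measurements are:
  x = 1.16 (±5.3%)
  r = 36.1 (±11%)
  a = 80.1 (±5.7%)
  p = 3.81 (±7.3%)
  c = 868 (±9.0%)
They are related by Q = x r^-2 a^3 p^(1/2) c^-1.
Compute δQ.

Each factor contributes (exponent × relative error)² to (δQ/Q)²:
  (1·δx/x)² = (1×0.0530)² = 0.00281;  (-2·δr/r)² = (-2×0.110)² = 0.0484;  (3·δa/a)² = (3×0.0570)² = 0.0292;  (½·δp/p)² = (0.5×0.0730)² = 0.00133;  (-1·δc/c)² = (-1×0.0900)² = 0.00810
δQ/Q = √(0.0899) = 0.300
Q = 1.03, so δQ = 0.300 × 1.03 = 0.308.

0.308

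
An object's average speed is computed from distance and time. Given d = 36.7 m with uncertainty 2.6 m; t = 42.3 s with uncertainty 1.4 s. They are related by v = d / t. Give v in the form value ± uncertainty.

0.868 ± 0.0678 m/s

For a monomial v ∝ d, t^-1, fractional errors add in quadrature:
  (1·δd/d)² = (1×0.0708)² = 0.00502;  (-1·δt/t)² = (-1×0.0331)² = 0.00110
δv/v = √(0.00611) = 0.0782
v = 0.868 m/s, so δv = 0.0782 × 0.868 = 0.0678 m/s.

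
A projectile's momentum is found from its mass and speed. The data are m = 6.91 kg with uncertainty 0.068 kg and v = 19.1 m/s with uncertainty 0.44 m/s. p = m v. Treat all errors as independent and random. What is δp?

Products/powers → add relative errors in quadrature, weighted by exponent:
  (1·δm/m)² = (1×0.00984)² = 9.68e-05;  (1·δv/v)² = (1×0.0230)² = 0.000531
δp/p = √(0.000628) = 0.0251
p = 132 kg·m/s, so δp = 0.0251 × 132 = 3.31 kg·m/s.

3.31 kg·m/s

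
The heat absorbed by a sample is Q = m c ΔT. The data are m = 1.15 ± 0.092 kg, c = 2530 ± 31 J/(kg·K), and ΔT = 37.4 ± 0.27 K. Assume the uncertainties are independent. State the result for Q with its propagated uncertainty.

(1.09 ± 0.0884) × 10^5 J

Since Q is a product/quotient, work with relative uncertainties:
  (1·δm/m)² = (1×0.0800)² = 0.00640;  (1·δc/c)² = (1×0.0123)² = 0.000150;  (1·δΔT/ΔT)² = (1×0.00722)² = 5.21e-05
δQ/Q = √(0.00660) = 0.0813
Q = 1.09e+05 J, so δQ = 0.0813 × 1.09e+05 = 8840 J.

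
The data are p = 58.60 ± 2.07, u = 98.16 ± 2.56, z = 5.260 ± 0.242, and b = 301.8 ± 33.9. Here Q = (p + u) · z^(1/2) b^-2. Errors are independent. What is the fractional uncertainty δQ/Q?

0.227

Let w = p + u = 156.8. δw = √(δp² + δu²) = √(4.28 + 6.55) = 3.29, so δw/w = 0.0210.
Q is then a monomial in w, z, b:
δQ/Q = √((δw/w)² + (½·δz/z)² + (-2·δb/b)²) = √(0.000441 + 0.000529 + 0.0505) = 0.227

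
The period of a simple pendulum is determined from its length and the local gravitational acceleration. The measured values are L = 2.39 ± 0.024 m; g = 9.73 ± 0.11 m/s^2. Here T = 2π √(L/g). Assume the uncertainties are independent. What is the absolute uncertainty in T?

0.0235 s

T is a product of powers, so relative uncertainties combine in quadrature:
  (½·δL/L)² = (0.5×0.0100)² = 2.52e-05;  (−½·δg/g)² = (-0.5×0.0113)² = 3.2e-05
δT/T = √(5.72e-05) = 0.00756
T = 3.11 s, so δT = 0.00756 × 3.11 = 0.0235 s.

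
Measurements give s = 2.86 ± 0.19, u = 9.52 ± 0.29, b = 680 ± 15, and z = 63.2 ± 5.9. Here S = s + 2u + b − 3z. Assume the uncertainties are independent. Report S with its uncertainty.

512 ± 23.2

Absolute uncertainties add in quadrature for a linear combination:
  (δs)² = 0.0361;  (2·δu)² = 0.336;  (δb)² = 225;  (3·δz)² = 313
δS = √(539) = 23.2
S = 512.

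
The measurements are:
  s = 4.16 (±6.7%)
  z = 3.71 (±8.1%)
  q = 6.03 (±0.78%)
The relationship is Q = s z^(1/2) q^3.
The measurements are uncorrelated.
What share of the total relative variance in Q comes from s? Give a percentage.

67.2%

(δQ/Q)² = (1·δs/s)² + (½·δz/z)² + (3·δq/q)²
  s term: (1×0.0670)² = 0.00449
  z term: (0.5×0.0810)² = 0.00164
  q term: (3×0.00780)² = 0.000548
Total = 0.00668. Share from s = 0.00449/0.00668 = 0.672.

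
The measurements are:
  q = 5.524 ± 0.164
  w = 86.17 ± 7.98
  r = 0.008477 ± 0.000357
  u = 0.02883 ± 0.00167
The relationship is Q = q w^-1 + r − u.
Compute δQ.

Let p = q·w^-1 = 0.06411. δp/p = √((1·δq/q)² + (-1·δw/w)²) = √(0.000881 + 0.00858) = 0.0973, so δp = 0.00623.
Q = p + r − u: δQ = √(δp² + δr² + δu²) = √(3.89e-05 + 1.27e-07 + 2.79e-06) = 0.00646

0.00646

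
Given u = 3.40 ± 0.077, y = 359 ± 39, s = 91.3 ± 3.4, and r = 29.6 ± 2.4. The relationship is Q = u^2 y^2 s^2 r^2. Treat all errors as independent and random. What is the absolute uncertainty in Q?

3.1e+12

Since Q is a product/quotient, work with relative uncertainties:
  (2·δu/u)² = (2×0.0226)² = 0.00205;  (2·δy/y)² = (2×0.109)² = 0.0472;  (2·δs/s)² = (2×0.0372)² = 0.00555;  (2·δr/r)² = (2×0.0811)² = 0.0263
δQ/Q = √(0.0811) = 0.285
Q = 1.09e+13, so δQ = 0.285 × 1.09e+13 = 3.1e+12.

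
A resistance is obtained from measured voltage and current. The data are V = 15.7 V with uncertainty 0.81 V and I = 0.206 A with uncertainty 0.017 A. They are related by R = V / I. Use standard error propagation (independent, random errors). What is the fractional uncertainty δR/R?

Relative error in a monomial: (δR/R)² = Σ (nᵢ · δxᵢ/xᵢ)².
  (1·δV/V)² = (1×0.0516)² = 0.00266;  (-1·δI/I)² = (-1×0.0825)² = 0.00681
δR/R = √(0.00947) = 0.0973

0.0973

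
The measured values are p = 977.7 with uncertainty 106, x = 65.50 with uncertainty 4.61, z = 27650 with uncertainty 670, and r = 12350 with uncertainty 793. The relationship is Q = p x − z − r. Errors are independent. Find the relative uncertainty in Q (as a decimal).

Let w = p·x = 64040. δw/w = √((1·δp/p)² + (1·δx/x)²) = √(0.0118 + 0.00495) = 0.129, so δw = 8280.
Q = w − z − r: δQ = √(δw² + δz² + δr²) = √(6.85e+07 + 4.49e+05 + 6.29e+05) = 8340
Q = 24040, so δQ/Q = 8340/24040 = 0.347.

0.347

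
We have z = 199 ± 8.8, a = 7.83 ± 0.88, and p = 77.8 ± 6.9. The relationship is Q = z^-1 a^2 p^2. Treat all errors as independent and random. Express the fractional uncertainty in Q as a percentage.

29.0%

Relative error in a monomial: (δQ/Q)² = Σ (nᵢ · δxᵢ/xᵢ)².
  (-1·δz/z)² = (-1×0.0442)² = 0.00196;  (2·δa/a)² = (2×0.112)² = 0.0505;  (2·δp/p)² = (2×0.0887)² = 0.0315
δQ/Q = √(0.0839) = 0.290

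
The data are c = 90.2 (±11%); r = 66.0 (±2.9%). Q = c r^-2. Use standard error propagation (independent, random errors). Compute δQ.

For a monomial Q ∝ c, r^-2, fractional errors add in quadrature:
  (1·δc/c)² = (1×0.110)² = 0.0121;  (-2·δr/r)² = (-2×0.0290)² = 0.00336
δQ/Q = √(0.0155) = 0.124
Q = 0.0207, so δQ = 0.124 × 0.0207 = 0.00258.

0.00258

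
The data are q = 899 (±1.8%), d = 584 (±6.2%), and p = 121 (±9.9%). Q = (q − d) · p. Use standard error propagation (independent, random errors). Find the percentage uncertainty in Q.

16.0%

Let u = q − d = 315. δu = √(δq² + δd²) = √(262 + 1310) = 39.7, so δu/u = 0.126.
Q is then a monomial in u, p:
δQ/Q = √((δu/u)² + (1·δp/p)²) = √(0.0159 + 0.00980) = 0.160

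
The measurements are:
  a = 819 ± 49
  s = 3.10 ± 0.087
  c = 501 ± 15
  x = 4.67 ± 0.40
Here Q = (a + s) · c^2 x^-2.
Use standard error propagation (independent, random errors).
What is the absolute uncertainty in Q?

Let u = a + s = 822. δu = √(δa² + δs²) = √(2400 + 0.00757) = 49.0, so δu/u = 0.0596.
Q is then a monomial in u, c, x:
δQ/Q = √((δu/u)² + (2·δc/c)² + (-2·δx/x)²) = √(0.00355 + 0.00359 + 0.0293) = 0.191
Q = 9.46e+06, so δQ = 0.191 × 9.46e+06 = 1.81e+06.

1.81e+06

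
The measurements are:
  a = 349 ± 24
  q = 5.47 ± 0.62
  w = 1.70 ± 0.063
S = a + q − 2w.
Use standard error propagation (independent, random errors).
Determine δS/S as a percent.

Each term contributes (cᵢ δxᵢ)² to (δS)²:
  (δa)² = 576;  (δq)² = 0.384;  (2·δw)² = 0.0159
δS = √(576) = 24.0
S = 351, so δS/S = 24.0/351 = 0.0684.

6.84%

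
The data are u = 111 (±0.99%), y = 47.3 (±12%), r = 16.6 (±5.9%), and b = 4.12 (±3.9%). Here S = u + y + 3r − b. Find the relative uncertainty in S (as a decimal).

Sums and differences: (δS)² = Σ (cᵢ δxᵢ)².
  (δu)² = 1.21;  (δy)² = 32.2;  (3·δr)² = 8.63;  (δb)² = 0.0258
δS = √(42.1) = 6.49
S = 204, so δS/S = 6.49/204 = 0.0318.

0.0318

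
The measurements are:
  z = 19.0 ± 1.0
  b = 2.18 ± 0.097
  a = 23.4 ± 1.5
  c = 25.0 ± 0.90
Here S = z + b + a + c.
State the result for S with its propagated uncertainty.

For a sum/difference, combine absolute errors in quadrature:
  (δz)² = 1.00;  (δb)² = 0.00941;  (δa)² = 2.25;  (δc)² = 0.810
δS = √(4.07) = 2.02
S = 69.6.

69.6 ± 2.02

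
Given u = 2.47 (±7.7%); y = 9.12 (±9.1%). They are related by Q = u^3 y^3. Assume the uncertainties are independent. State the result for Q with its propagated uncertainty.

11400 ± 4090

Products/powers → add relative errors in quadrature, weighted by exponent:
  (3·δu/u)² = (3×0.0770)² = 0.0534;  (3·δy/y)² = (3×0.0910)² = 0.0745
δQ/Q = √(0.128) = 0.358
Q = 11400, so δQ = 0.358 × 11400 = 4090.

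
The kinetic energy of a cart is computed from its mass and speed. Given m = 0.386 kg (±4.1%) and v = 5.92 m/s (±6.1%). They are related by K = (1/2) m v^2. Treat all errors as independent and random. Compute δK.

0.871 J

Products/powers → add relative errors in quadrature, weighted by exponent:
  (1·δm/m)² = (1×0.0410)² = 0.00168;  (2·δv/v)² = (2×0.0610)² = 0.0149
δK/K = √(0.0166) = 0.129
K = 6.76 J, so δK = 0.129 × 6.76 = 0.871 J.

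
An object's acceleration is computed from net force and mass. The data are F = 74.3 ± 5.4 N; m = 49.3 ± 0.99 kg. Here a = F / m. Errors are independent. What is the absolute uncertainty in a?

Each factor contributes (exponent × relative error)² to (δa/a)²:
  (1·δF/F)² = (1×0.0727)² = 0.00528;  (-1·δm/m)² = (-1×0.0201)² = 0.000403
δa/a = √(0.00569) = 0.0754
a = 1.51 m/s^2, so δa = 0.0754 × 1.51 = 0.114 m/s^2.

0.114 m/s^2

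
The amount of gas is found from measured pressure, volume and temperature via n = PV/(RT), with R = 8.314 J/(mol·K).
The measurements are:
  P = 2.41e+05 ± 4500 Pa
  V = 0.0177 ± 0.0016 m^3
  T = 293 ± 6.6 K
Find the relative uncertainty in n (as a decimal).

0.0950

Products/powers → add relative errors in quadrature, weighted by exponent:
  (1·δP/P)² = (1×0.0187)² = 0.000349;  (1·δV/V)² = (1×0.0904)² = 0.00817;  (-1·δT/T)² = (-1×0.0225)² = 0.000507
δn/n = √(0.00903) = 0.0950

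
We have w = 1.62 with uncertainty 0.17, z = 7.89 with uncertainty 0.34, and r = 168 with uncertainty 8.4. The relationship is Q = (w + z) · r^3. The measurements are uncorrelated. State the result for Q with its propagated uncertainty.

Let u = w + z = 9.51. δu = √(δw² + δz²) = √(0.0289 + 0.116) = 0.380, so δu/u = 0.0400.
Q is then a monomial in u, r:
δQ/Q = √((δu/u)² + (3·δr/r)²) = √(0.00160 + 0.0225) = 0.155
Q = 4.51e+07, so δQ = 0.155 × 4.51e+07 = 7e+06.

(4.51 ± 0.700) × 10^7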